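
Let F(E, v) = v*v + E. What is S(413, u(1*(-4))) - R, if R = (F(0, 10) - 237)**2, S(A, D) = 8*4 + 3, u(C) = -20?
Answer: -18734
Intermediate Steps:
S(A, D) = 35 (S(A, D) = 32 + 3 = 35)
F(E, v) = E + v**2 (F(E, v) = v**2 + E = E + v**2)
R = 18769 (R = ((0 + 10**2) - 237)**2 = ((0 + 100) - 237)**2 = (100 - 237)**2 = (-137)**2 = 18769)
S(413, u(1*(-4))) - R = 35 - 1*18769 = 35 - 18769 = -18734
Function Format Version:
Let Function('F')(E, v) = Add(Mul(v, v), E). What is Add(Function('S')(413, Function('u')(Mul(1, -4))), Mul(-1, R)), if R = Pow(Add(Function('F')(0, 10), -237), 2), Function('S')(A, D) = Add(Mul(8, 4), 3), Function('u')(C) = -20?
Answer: -18734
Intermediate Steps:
Function('S')(A, D) = 35 (Function('S')(A, D) = Add(32, 3) = 35)
Function('F')(E, v) = Add(E, Pow(v, 2)) (Function('F')(E, v) = Add(Pow(v, 2), E) = Add(E, Pow(v, 2)))
R = 18769 (R = Pow(Add(Add(0, Pow(10, 2)), -237), 2) = Pow(Add(Add(0, 100), -237), 2) = Pow(Add(100, -237), 2) = Pow(-137, 2) = 18769)
Add(Function('S')(413, Function('u')(Mul(1, -4))), Mul(-1, R)) = Add(35, Mul(-1, 18769)) = Add(35, -18769) = -18734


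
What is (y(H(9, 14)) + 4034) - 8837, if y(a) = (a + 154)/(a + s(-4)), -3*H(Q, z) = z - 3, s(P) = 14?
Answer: -148442/31 ≈ -4788.5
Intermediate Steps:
H(Q, z) = 1 - z/3 (H(Q, z) = -(z - 3)/3 = -(-3 + z)/3 = 1 - z/3)
y(a) = (154 + a)/(14 + a) (y(a) = (a + 154)/(a + 14) = (154 + a)/(14 + a))
(y(H(9, 14)) + 4034) - 8837 = ((154 + (1 - ⅓*14))/(14 + (1 - ⅓*14)) + 4034) - 8837 = ((154 + (1 - 14/3))/(14 + (1 - 14/3)) + 4034) - 8837 = ((154 - 11/3)/(14 - 11/3) + 4034) - 8837 = ((451/3)/(31/3) + 4034) - 8837 = ((3/31)*(451/3) + 4034) - 8837 = (451/31 + 4034) - 8837 = 125505/31 - 8837 = -148442/31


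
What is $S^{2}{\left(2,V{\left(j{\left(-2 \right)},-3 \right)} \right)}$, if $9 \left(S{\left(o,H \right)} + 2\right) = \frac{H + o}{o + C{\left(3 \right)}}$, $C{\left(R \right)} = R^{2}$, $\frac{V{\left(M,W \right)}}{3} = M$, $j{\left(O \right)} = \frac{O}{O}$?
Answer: $\frac{37249}{9801} \approx 3.8005$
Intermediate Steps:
$j{\left(O \right)} = 1$
$V{\left(M,W \right)} = 3 M$
$S{\left(o,H \right)} = -2 + \frac{H + o}{9 \left(9 + o\right)}$ ($S{\left(o,H \right)} = -2 + \frac{\left(H + o\right) \frac{1}{o + 3^{2}}}{9} = -2 + \frac{\left(H + o\right) \frac{1}{o + 9}}{9} = -2 + \frac{\left(H + o\right) \frac{1}{9 + o}}{9} = -2 + \frac{\frac{1}{9 + o} \left(H + o\right)}{9} = -2 + \frac{H + o}{9 \left(9 + o\right)}$)
$S^{2}{\left(2,V{\left(j{\left(-2 \right)},-3 \right)} \right)} = \left(\frac{-162 + 3 \cdot 1 - 34}{9 \left(9 + 2\right)}\right)^{2} = \left(\frac{-162 + 3 - 34}{9 \cdot 11}\right)^{2} = \left(\frac{1}{9} \cdot \frac{1}{11} \left(-193\right)\right)^{2} = \left(- \frac{193}{99}\right)^{2} = \frac{37249}{9801}$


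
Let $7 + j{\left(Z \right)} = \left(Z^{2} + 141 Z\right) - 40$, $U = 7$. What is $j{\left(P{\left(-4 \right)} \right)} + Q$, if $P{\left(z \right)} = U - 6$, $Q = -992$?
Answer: $-897$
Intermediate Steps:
$P{\left(z \right)} = 1$ ($P{\left(z \right)} = 7 - 6 = 1$)
$j{\left(Z \right)} = -47 + Z^{2} + 141 Z$ ($j{\left(Z \right)} = -7 - \left(40 - Z^{2} - 141 Z\right) = -7 + \left(-40 + Z^{2} + 141 Z\right) = -47 + Z^{2} + 141 Z$)
$j{\left(P{\left(-4 \right)} \right)} + Q = \left(-47 + 1^{2} + 141 \cdot 1\right) - 992 = \left(-47 + 1 + 141\right) - 992 = 95 - 992 = -897$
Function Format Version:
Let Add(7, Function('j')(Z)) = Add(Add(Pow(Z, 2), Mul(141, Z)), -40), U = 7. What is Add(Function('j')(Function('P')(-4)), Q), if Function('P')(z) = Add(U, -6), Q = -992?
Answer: -897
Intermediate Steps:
Function('P')(z) = 1 (Function('P')(z) = Add(7, -6) = 1)
Function('j')(Z) = Add(-47, Pow(Z, 2), Mul(141, Z)) (Function('j')(Z) = Add(-7, Add(Add(Pow(Z, 2), Mul(141, Z)), -40)) = Add(-7, Add(-40, Pow(Z, 2), Mul(141, Z))) = Add(-47, Pow(Z, 2), Mul(141, Z)))
Add(Function('j')(Function('P')(-4)), Q) = Add(Add(-47, Pow(1, 2), Mul(141, 1)), -992) = Add(Add(-47, 1, 141), -992) = Add(95, -992) = -897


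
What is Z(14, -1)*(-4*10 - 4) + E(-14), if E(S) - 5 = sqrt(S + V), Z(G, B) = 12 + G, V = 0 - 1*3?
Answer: -1139 + I*sqrt(17) ≈ -1139.0 + 4.1231*I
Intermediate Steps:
V = -3 (V = 0 - 3 = -3)
E(S) = 5 + sqrt(-3 + S) (E(S) = 5 + sqrt(S - 3) = 5 + sqrt(-3 + S))
Z(14, -1)*(-4*10 - 4) + E(-14) = (12 + 14)*(-4*10 - 4) + (5 + sqrt(-3 - 14)) = 26*(-40 - 4) + (5 + sqrt(-17)) = 26*(-44) + (5 + I*sqrt(17)) = -1144 + (5 + I*sqrt(17)) = -1139 + I*sqrt(17)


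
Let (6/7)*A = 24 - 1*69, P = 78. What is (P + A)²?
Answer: 2601/4 ≈ 650.25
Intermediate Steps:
A = -105/2 (A = 7*(24 - 1*69)/6 = 7*(24 - 69)/6 = (7/6)*(-45) = -105/2 ≈ -52.500)
(P + A)² = (78 - 105/2)² = (51/2)² = 2601/4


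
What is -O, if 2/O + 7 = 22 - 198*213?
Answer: 2/42159 ≈ 4.7439e-5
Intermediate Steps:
O = -2/42159 (O = 2/(-7 + (22 - 198*213)) = 2/(-7 + (22 - 42174)) = 2/(-7 - 42152) = 2/(-42159) = 2*(-1/42159) = -2/42159 ≈ -4.7439e-5)
-O = -1*(-2/42159) = 2/42159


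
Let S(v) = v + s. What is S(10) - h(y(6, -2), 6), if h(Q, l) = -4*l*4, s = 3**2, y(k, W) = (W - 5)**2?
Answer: 115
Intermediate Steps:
y(k, W) = (-5 + W)**2
s = 9
h(Q, l) = -16*l
S(v) = 9 + v (S(v) = v + 9 = 9 + v)
S(10) - h(y(6, -2), 6) = (9 + 10) - (-16)*6 = 19 - 1*(-96) = 19 + 96 = 115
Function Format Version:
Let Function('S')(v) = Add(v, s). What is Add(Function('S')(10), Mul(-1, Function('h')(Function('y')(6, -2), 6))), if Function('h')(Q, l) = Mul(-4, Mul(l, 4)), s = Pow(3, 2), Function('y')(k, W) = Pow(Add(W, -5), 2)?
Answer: 115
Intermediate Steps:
Function('y')(k, W) = Pow(Add(-5, W), 2)
s = 9
Function('h')(Q, l) = Mul(-16, l) (Function('h')(Q, l) = Mul(-4, Mul(4, l)) = Mul(-16, l))
Function('S')(v) = Add(9, v) (Function('S')(v) = Add(v, 9) = Add(9, v))
Add(Function('S')(10), Mul(-1, Function('h')(Function('y')(6, -2), 6))) = Add(Add(9, 10), Mul(-1, Mul(-16, 6))) = Add(19, Mul(-1, -96)) = Add(19, 96) = 115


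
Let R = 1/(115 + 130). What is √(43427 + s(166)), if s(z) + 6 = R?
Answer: √53190730/35 ≈ 208.38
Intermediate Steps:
R = 1/245 ≈ 0.0040816
s(z) = -1469/245 (s(z) = -6 + 1/245 = -1469/245)
√(43427 + s(166)) = √(43427 - 1469/245) = √(10638146/245) = √53190730/35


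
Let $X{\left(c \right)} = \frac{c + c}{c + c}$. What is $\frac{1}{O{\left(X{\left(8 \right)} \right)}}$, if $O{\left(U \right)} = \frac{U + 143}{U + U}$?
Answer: $\frac{1}{72} \approx 0.013889$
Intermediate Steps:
$X{\left(c \right)} = 1$ ($X{\left(c \right)} = \frac{2 c}{2 c} = 2 c \frac{1}{2 c} = 1$)
$O{\left(U \right)} = \frac{143 + U}{2 U}$
$\frac{1}{O{\left(X{\left(8 \right)} \right)}} = \frac{1}{\frac{1}{2} \cdot 1^{-1} \left(143 + 1\right)} = \frac{1}{\frac{1}{2} \cdot 1 \cdot 144} = \frac{1}{72}$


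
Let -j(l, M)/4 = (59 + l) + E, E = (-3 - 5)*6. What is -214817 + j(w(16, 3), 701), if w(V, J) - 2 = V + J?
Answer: -214945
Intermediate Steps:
w(V, J) = 2 + J + V (w(V, J) = 2 + (V + J) = 2 + (J + V) = 2 + J + V)
E = -48 (E = -8*6 = -48)
j(l, M) = -44 - 4*l (j(l, M) = -4*((59 + l) - 48) = -4*(11 + l) = -44 - 4*l)
-214817 + j(w(16, 3), 701) = -214817 + (-44 - 4*(2 + 3 + 16)) = -214817 + (-44 - 4*21) = -214817 + (-44 - 84) = -214817 - 128 = -214945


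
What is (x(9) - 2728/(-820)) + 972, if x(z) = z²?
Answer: 216547/205 ≈ 1056.3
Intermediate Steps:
(x(9) - 2728/(-820)) + 972 = (9² - 2728/(-820)) + 972 = (81 - 2728*(-1/820)) + 972 = (81 + 682/205) + 972 = 17287/205 + 972 = 216547/205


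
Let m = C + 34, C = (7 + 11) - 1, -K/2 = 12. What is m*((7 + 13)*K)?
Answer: -24480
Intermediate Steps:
K = -24 (K = -2*12 = -24)
C = 17 (C = 18 - 1 = 17)
m = 51 (m = 17 + 34 = 51)
m*((7 + 13)*K) = 51*((7 + 13)*(-24)) = 51*(20*(-24)) = 51*(-480) = -24480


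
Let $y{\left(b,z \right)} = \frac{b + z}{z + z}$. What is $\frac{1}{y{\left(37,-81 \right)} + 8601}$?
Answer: $\frac{81}{696703} \approx 0.00011626$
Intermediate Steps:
$y{\left(b,z \right)} = \frac{b + z}{2 z}$
$\frac{1}{y{\left(37,-81 \right)} + 8601} = \frac{1}{\frac{37 - 81}{2 \left(-81\right)} + 8601} = \frac{1}{\frac{1}{2} \left(- \frac{1}{81}\right) \left(-44\right) + 8601} = \frac{1}{\frac{22}{81} + 8601} = \frac{1}{\frac{696703}{81}} = \frac{81}{696703}$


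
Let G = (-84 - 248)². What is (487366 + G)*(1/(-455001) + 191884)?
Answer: 52174036267161970/455001 ≈ 1.1467e+11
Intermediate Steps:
G = 110224 (G = (-332)² = 110224)
(487366 + G)*(1/(-455001) + 191884) = (487366 + 110224)*(1/(-455001) + 191884) = 597590*(-1/455001 + 191884) = 597590*(87307411883/455001) = 52174036267161970/455001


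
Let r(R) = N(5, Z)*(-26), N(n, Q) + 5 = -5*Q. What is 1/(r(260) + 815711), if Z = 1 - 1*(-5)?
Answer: 1/816621 ≈ 1.2246e-6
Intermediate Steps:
Z = 6 (Z = 1 + 5 = 6)
N(n, Q) = -5 - 5*Q
r(R) = 910 (r(R) = (-5 - 5*6)*(-26) = (-5 - 30)*(-26) = -35*(-26) = 910)
1/(r(260) + 815711) = 1/(910 + 815711) = 1/816621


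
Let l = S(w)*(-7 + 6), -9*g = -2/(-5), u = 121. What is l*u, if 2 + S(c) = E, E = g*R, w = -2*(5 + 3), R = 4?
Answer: 11858/45 ≈ 263.51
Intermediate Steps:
w = -16 (w = -2*8 = -16)
g = -2/45 (g = -(-2)/(9*(-5)) = -(-2)*(-1)/(9*5) = -⅑*⅖ = -2/45 ≈ -0.044444)
E = -8/45 (E = -2/45*4 = -8/45 ≈ -0.17778)
S(c) = -98/45 (S(c) = -2 - 8/45 = -98/45)
l = 98/45 (l = -98*(-7 + 6)/45 = -98/45*(-1) = 98/45 ≈ 2.1778)
l*u = (98/45)*121 = 11858/45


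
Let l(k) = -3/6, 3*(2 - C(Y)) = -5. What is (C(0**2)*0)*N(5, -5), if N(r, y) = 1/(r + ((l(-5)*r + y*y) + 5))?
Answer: 0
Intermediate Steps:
C(Y) = 11/3 (C(Y) = 2 - 1/3*(-5) = 2 + 5/3 = 11/3)
l(k) = -1/2 (l(k) = -3*1/6 = -1/2)
N(r, y) = 1/(5 + y**2 + r/2) (N(r, y) = 1/(r + ((-r/2 + y*y) + 5)) = 1/(r + ((-r/2 + y**2) + 5)) = 1/(r + ((y**2 - r/2) + 5)) = 1/(r + (5 + y**2 - r/2)) = 1/(5 + y**2 + r/2))
(C(0**2)*0)*N(5, -5) = ((11/3)*0)*(2/(10 + 5 + 2*(-5)**2)) = 0*(2/(10 + 5 + 2*25)) = 0*(2/(10 + 5 + 50)) = 0*(2/65) = 0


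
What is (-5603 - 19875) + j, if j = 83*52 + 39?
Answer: -21123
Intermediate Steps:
j = 4355 (j = 4316 + 39 = 4355)
(-5603 - 19875) + j = (-5603 - 19875) + 4355 = -25478 + 4355 = -21123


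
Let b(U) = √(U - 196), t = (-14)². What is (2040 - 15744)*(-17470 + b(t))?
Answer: 239408880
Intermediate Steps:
t = 196
b(U) = √(-196 + U)
(2040 - 15744)*(-17470 + b(t)) = (2040 - 15744)*(-17470 + √(-196 + 196)) = -13704*(-17470 + √0) = -13704*(-17470 + 0) = -13704*(-17470) = 239408880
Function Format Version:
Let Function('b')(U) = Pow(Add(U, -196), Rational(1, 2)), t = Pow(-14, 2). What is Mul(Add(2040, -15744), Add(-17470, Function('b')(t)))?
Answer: 239408880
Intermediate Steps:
t = 196
Function('b')(U) = Pow(Add(-196, U), Rational(1, 2))
Mul(Add(2040, -15744), Add(-17470, Function('b')(t))) = Mul(Add(2040, -15744), Add(-17470, Pow(Add(-196, 196), Rational(1, 2)))) = Mul(-13704, Add(-17470, Pow(0, Rational(1, 2)))) = Mul(-13704, Add(-17470, 0)) = Mul(-13704, -17470) = 239408880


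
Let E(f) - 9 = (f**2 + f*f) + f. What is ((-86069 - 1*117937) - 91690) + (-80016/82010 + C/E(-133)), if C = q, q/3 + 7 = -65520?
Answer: -427464731723857/1445590270 ≈ -2.9570e+5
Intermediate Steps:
q = -196581 (q = -21 + 3*(-65520) = -21 - 196560 = -196581)
E(f) = 9 + f + 2*f**2 (E(f) = 9 + ((f**2 + f*f) + f) = 9 + ((f**2 + f**2) + f) = 9 + (2*f**2 + f) = 9 + (f + 2*f**2) = 9 + f + 2*f**2)
C = -196581
((-86069 - 1*117937) - 91690) + (-80016/82010 + C/E(-133)) = ((-86069 - 1*117937) - 91690) + (-80016/82010 - 196581/(9 - 133 + 2*(-133)**2)) = ((-86069 - 117937) - 91690) + (-80016*1/82010 - 196581/(9 - 133 + 2*17689)) = (-204006 - 91690) + (-40008/41005 - 196581/(9 - 133 + 35378)) = -295696 + (-40008/41005 - 196581/35254) = -295696 - 9471245937/1445590270 = -427464731723857/1445590270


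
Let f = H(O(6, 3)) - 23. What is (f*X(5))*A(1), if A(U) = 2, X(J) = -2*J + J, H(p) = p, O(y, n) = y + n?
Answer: 140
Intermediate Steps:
O(y, n) = n + y
X(J) = -J
f = -14 (f = (3 + 6) - 23 = 9 - 23 = -14)
(f*X(5))*A(1) = -(-14)*5*2 = -14*(-5)*2 = 70*2 = 140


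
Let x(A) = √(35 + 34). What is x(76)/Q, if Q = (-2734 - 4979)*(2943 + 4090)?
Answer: -√69/54245529 ≈ -1.5313e-7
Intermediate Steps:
x(A) = √69
Q = -54245529 (Q = -7713*7033 = -54245529)
x(76)/Q = √69/(-54245529) = √69*(-1/54245529) = -√69/54245529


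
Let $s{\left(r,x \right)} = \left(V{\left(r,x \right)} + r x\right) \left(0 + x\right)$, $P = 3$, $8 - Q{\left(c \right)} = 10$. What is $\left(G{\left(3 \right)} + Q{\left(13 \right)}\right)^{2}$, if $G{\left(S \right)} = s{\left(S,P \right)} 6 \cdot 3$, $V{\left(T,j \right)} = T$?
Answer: $417316$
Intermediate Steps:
$Q{\left(c \right)} = -2$ ($Q{\left(c \right)} = 8 - 10 = -2$)
$s{\left(r,x \right)} = x \left(r + r x\right)$ ($s{\left(r,x \right)} = \left(r + r x\right) \left(0 + x\right) = \left(r + r x\right) x = x \left(r + r x\right)$)
$G{\left(S \right)} = 216 S$ ($G{\left(S \right)} = S 3 \left(1 + 3\right) 6 \cdot 3 = S 3 \cdot 4 \cdot 6 \cdot 3 = 12 S 6 \cdot 3 = 72 S 3 = 216 S$)
$\left(G{\left(3 \right)} + Q{\left(13 \right)}\right)^{2} = \left(216 \cdot 3 - 2\right)^{2} = \left(648 - 2\right)^{2} = 646^{2} = 417316$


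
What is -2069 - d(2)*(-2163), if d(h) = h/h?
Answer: 94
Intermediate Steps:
d(h) = 1
-2069 - d(2)*(-2163) = -2069 - (-2163) = -2069 - 1*(-2163) = -2069 + 2163 = 94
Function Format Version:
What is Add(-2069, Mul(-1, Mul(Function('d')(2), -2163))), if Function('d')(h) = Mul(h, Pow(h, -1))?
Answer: 94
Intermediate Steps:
Function('d')(h) = 1
Add(-2069, Mul(-1, Mul(Function('d')(2), -2163))) = Add(-2069, Mul(-1, Mul(1, -2163))) = Add(-2069, Mul(-1, -2163)) = Add(-2069, 2163) = 94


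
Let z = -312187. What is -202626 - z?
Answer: 109561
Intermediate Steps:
-202626 - z = -202626 - 1*(-312187) = -202626 + 312187 = 109561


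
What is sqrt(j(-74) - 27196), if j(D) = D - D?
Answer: 2*I*sqrt(6799) ≈ 164.91*I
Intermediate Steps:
j(D) = 0
sqrt(j(-74) - 27196) = sqrt(0 - 27196) = sqrt(-27196) = 2*I*sqrt(6799)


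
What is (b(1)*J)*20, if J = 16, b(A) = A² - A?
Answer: 0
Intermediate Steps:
(b(1)*J)*20 = ((1*(-1 + 1))*16)*20 = ((1*0)*16)*20 = (0*16)*20 = 0*20 = 0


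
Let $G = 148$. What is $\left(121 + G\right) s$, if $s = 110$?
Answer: $29590$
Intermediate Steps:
$\left(121 + G\right) s = \left(121 + 148\right) 110 = 269 \cdot 110 = 29590$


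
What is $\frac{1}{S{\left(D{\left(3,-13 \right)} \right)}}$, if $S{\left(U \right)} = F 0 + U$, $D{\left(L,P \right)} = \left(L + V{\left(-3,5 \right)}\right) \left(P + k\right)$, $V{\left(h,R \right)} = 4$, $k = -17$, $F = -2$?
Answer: $- \frac{1}{210} \approx -0.0047619$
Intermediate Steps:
$D{\left(L,P \right)} = \left(-17 + P\right) \left(4 + L\right)$ ($D{\left(L,P \right)} = \left(L + 4\right) \left(P - 17\right) = \left(4 + L\right) \left(-17 + P\right) = \left(-17 + P\right) \left(4 + L\right)$)
$S{\left(U \right)} = U$ ($S{\left(U \right)} = \left(-2\right) 0 + U = 0 + U = U$)
$\frac{1}{S{\left(D{\left(3,-13 \right)} \right)}} = \frac{1}{-68 - 51 + 4 \left(-13\right) + 3 \left(-13\right)} = \frac{1}{-68 - 51 - 52 - 39} = \frac{1}{-210} = - \frac{1}{210}$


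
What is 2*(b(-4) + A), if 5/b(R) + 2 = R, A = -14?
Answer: -89/3 ≈ -29.667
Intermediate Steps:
b(R) = 5/(-2 + R)
2*(b(-4) + A) = 2*(5/(-2 - 4) - 14) = 2*(5/(-6) - 14) = 2*(5*(-⅙) - 14) = 2*(-⅚ - 14) = 2*(-89/6) = -89/3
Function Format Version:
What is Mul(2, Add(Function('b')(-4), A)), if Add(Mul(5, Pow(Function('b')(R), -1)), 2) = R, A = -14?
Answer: Rational(-89, 3) ≈ -29.667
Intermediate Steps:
Function('b')(R) = Mul(5, Pow(Add(-2, R), -1))
Mul(2, Add(Function('b')(-4), A)) = Mul(2, Add(Mul(5, Pow(Add(-2, -4), -1)), -14)) = Mul(2, Add(Mul(5, Pow(-6, -1)), -14)) = Mul(2, Add(Mul(5, Rational(-1, 6)), -14)) = Mul(2, Add(Rational(-5, 6), -14)) = Mul(2, Rational(-89, 6)) = Rational(-89, 3)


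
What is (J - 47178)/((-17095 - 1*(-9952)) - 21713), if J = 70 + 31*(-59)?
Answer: 48937/28856 ≈ 1.6959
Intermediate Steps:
J = -1759 (J = 70 - 1829 = -1759)
(J - 47178)/((-17095 - 1*(-9952)) - 21713) = (-1759 - 47178)/((-17095 - 1*(-9952)) - 21713) = -48937/((-17095 + 9952) - 21713) = -48937/(-7143 - 21713) = -48937/(-28856) = -48937*(-1/28856) = 48937/28856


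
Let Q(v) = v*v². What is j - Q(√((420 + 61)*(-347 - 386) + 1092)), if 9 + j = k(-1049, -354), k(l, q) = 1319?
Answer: 1310 + 351481*I*√351481 ≈ 1310.0 + 2.0838e+8*I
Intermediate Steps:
j = 1310 (j = -9 + 1319 = 1310)
Q(v) = v³
j - Q(√((420 + 61)*(-347 - 386) + 1092)) = 1310 - (√((420 + 61)*(-347 - 386) + 1092))³ = 1310 - (√(481*(-733) + 1092))³ = 1310 - (√(-352573 + 1092))³ = 1310 - (√(-351481))³ = 1310 - (I*√351481)³ = 1310 - (-351481)*I*√351481 = 1310 + 351481*I*√351481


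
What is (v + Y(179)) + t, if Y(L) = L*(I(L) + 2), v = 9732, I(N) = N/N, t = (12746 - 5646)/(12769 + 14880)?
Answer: 283934681/27649 ≈ 10269.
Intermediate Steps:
t = 7100/27649 ≈ 0.25679
I(N) = 1
Y(L) = 3*L (Y(L) = L*(1 + 2) = L*3 = 3*L)
(v + Y(179)) + t = (9732 + 3*179) + 7100/27649 = (9732 + 537) + 7100/27649 = 10269 + 7100/27649 = 283934681/27649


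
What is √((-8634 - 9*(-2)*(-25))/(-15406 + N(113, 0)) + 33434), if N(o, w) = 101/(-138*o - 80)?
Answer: √1949556529139791302770/241473745 ≈ 182.85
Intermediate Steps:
N(o, w) = 101/(-80 - 138*o)
√((-8634 - 9*(-2)*(-25))/(-15406 + N(113, 0)) + 33434) = √((-8634 - 9*(-2)*(-25))/(-15406 - 101/(80 + 138*113)) + 33434) = √((-8634 + 18*(-25))/(-15406 - 101/(80 + 15594)) + 33434) = √((-8634 - 450)/(-15406 - 101/15674) + 33434) = √(-9084/(-15406 - 101*1/15674) + 33434) = √(-9084/(-15406 - 101/15674) + 33434) = √(-9084/(-241473745/15674) + 33434) = √(-9084*(-15674/241473745) + 33434) = √(142382616/241473745 + 33434) = √(8073575572946/241473745) = √1949556529139791302770/241473745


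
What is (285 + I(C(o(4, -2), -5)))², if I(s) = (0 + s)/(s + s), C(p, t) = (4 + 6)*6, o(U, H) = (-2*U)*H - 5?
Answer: 326041/4 ≈ 81510.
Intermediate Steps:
o(U, H) = -5 - 2*H*U (o(U, H) = -2*H*U - 5 = -5 - 2*H*U)
C(p, t) = 60 (C(p, t) = 10*6 = 60)
I(s) = ½ (I(s) = s/((2*s)) = s*(1/(2*s)) = ½)
(285 + I(C(o(4, -2), -5)))² = (285 + ½)² = (571/2)² = 326041/4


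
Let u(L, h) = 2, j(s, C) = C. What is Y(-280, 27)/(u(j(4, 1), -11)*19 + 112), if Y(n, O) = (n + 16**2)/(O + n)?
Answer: 4/6325 ≈ 0.00063241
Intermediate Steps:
Y(n, O) = (256 + n)/(O + n) (Y(n, O) = (n + 256)/(O + n) = (256 + n)/(O + n))
Y(-280, 27)/(u(j(4, 1), -11)*19 + 112) = ((256 - 280)/(27 - 280))/(2*19 + 112) = (-24/(-253))/(38 + 112) = -1/253*(-24)/150 = (24/253)*(1/150) = 4/6325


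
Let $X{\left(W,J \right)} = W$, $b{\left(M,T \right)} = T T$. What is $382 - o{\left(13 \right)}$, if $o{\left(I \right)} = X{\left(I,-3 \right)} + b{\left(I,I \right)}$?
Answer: $200$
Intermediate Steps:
$b{\left(M,T \right)} = T^{2}$
$o{\left(I \right)} = I + I^{2}$
$382 - o{\left(13 \right)} = 382 - 13 \left(1 + 13\right) = 382 - 13 \cdot 14 = 382 - 182 = 200$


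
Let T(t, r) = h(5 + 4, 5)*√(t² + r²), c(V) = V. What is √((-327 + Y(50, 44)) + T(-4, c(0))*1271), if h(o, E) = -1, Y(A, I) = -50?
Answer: I*√5461 ≈ 73.899*I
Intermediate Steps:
T(t, r) = -√(r² + t²) (T(t, r) = -√(t² + r²) = -√(r² + t²))
√((-327 + Y(50, 44)) + T(-4, c(0))*1271) = √((-327 - 50) - √(0² + (-4)²)*1271) = √(-377 - √(0 + 16)*1271) = √(-377 - √16*1271) = √(-377 - 1*4*1271) = √(-377 - 4*1271) = √(-377 - 5084) = √(-5461) = I*√5461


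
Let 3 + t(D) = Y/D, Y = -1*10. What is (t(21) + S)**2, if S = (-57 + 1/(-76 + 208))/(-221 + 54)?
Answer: 234007290049/23810958864 ≈ 9.8277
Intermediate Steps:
Y = -10
t(D) = -3 - 10/D
S = 7523/22044 (S = (-57 + 1/132)/(-167) = (-57 + 1/132)*(-1/167) = -7523/132*(-1/167) = 7523/22044 ≈ 0.34127)
(t(21) + S)**2 = ((-3 - 10/21) + 7523/22044)**2 = (-73/21 + 7523/22044)**2 = (-483743/154308)**2 = 234007290049/23810958864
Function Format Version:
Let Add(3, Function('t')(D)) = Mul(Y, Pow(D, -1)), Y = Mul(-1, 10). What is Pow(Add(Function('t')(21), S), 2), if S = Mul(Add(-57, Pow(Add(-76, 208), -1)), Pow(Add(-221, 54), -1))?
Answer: Rational(234007290049, 23810958864) ≈ 9.8277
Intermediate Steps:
Y = -10
Function('t')(D) = Add(-3, Mul(-10, Pow(D, -1)))
S = Rational(7523, 22044) (S = Mul(Add(-57, Pow(132, -1)), Pow(-167, -1)) = Mul(Add(-57, Rational(1, 132)), Rational(-1, 167)) = Mul(Rational(-7523, 132), Rational(-1, 167)) = Rational(7523, 22044) ≈ 0.34127)
Pow(Add(Function('t')(21), S), 2) = Pow(Add(Add(-3, Mul(-10, Pow(21, -1))), Rational(7523, 22044)), 2) = Pow(Add(Add(-3, Mul(-10, Rational(1, 21))), Rational(7523, 22044)), 2) = Pow(Add(Add(-3, Rational(-10, 21)), Rational(7523, 22044)), 2) = Pow(Add(Rational(-73, 21), Rational(7523, 22044)), 2) = Pow(Rational(-483743, 154308), 2) = Rational(234007290049, 23810958864)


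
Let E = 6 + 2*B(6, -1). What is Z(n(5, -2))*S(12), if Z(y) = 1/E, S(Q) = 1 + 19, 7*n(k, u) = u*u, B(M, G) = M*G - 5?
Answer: -5/4 ≈ -1.2500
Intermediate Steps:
B(M, G) = -5 + G*M (B(M, G) = G*M - 5 = -5 + G*M)
n(k, u) = u²/7 (n(k, u) = (u*u)/7 = u²/7)
S(Q) = 20
E = -16 (E = 6 + 2*(-5 - 1*6) = 6 + 2*(-5 - 6) = 6 + 2*(-11) = 6 - 22 = -16)
Z(y) = -1/16 (Z(y) = 1/(-16) = -1/16)
Z(n(5, -2))*S(12) = -1/16*20 = -5/4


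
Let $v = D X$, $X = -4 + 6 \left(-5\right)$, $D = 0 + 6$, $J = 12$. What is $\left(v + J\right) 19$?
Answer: $-3648$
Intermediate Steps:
$D = 6$
$X = -34$ ($X = -4 - 30 = -34$)
$v = -204$ ($v = 6 \left(-34\right) = -204$)
$\left(v + J\right) 19 = \left(-204 + 12\right) 19 = \left(-192\right) 19 = -3648$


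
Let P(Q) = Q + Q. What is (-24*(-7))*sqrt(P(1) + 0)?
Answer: 168*sqrt(2) ≈ 237.59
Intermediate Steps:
P(Q) = 2*Q
(-24*(-7))*sqrt(P(1) + 0) = (-24*(-7))*sqrt(2*1 + 0) = 168*sqrt(2 + 0) = 168*sqrt(2)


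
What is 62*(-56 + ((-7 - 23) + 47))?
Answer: -2418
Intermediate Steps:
62*(-56 + ((-7 - 23) + 47)) = 62*(-56 + (-30 + 47)) = 62*(-56 + 17) = 62*(-39) = -2418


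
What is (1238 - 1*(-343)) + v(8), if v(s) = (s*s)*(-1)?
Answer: 1517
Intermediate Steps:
v(s) = -s² (v(s) = s²*(-1) = -s²)
(1238 - 1*(-343)) + v(8) = (1238 - 1*(-343)) - 1*8² = (1238 + 343) - 1*64 = 1581 - 64 = 1517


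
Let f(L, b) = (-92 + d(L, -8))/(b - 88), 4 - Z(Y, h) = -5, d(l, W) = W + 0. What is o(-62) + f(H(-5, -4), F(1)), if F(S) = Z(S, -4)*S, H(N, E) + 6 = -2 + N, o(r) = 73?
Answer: 5867/79 ≈ 74.266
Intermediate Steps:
d(l, W) = W
Z(Y, h) = 9 (Z(Y, h) = 4 - 1*(-5) = 4 + 5 = 9)
H(N, E) = -8 + N (H(N, E) = -6 + (-2 + N) = -8 + N)
F(S) = 9*S
f(L, b) = -100/(-88 + b) (f(L, b) = (-92 - 8)/(b - 88) = -100/(-88 + b))
o(-62) + f(H(-5, -4), F(1)) = 73 - 100/(-88 + 9*1) = 73 - 100/(-88 + 9) = 73 - 100/(-79) = 73 - 100*(-1/79) = 73 + 100/79 = 5867/79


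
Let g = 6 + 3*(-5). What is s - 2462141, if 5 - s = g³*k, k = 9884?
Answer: 4743300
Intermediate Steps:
g = -9 (g = 6 - 15 = -9)
s = 7205441 (s = 5 - (-9)³*9884 = 5 - (-729)*9884 = 5 - 1*(-7205436) = 5 + 7205436 = 7205441)
s - 2462141 = 7205441 - 2462141 = 4743300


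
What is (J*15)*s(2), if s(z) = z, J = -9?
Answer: -270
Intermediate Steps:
(J*15)*s(2) = -9*15*2 = -135*2 = -270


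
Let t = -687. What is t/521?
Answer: -687/521 ≈ -1.3186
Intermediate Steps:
t/521 = -687/521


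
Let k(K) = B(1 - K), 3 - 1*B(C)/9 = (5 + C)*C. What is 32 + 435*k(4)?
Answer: 35267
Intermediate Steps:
B(C) = 27 - 9*C*(5 + C) (B(C) = 27 - 9*(5 + C)*C = 27 - 9*C*(5 + C))
k(K) = -18 - 9*(1 - K)² + 45*K (k(K) = 27 - 45*(1 - K) - 9*(1 - K)² = 27 + (-45 + 45*K) - 9*(1 - K)² = -18 - 9*(1 - K)² + 45*K)
32 + 435*k(4) = 32 + 435*(-27 - 9*4² + 63*4) = 32 + 435*(-27 - 9*16 + 252) = 32 + 435*(-27 - 144 + 252) = 32 + 435*81 = 32 + 35235 = 35267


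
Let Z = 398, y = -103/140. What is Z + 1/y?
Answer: 40854/103 ≈ 396.64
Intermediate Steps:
y = -103/140 (y = -103*1/140 = -103/140 ≈ -0.73571)
Z + 1/y = 398 + 1/(-103/140) = 398 - 140/103 = 40854/103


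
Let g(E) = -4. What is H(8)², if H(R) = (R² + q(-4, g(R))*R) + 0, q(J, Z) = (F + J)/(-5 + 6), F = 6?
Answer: 6400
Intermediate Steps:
q(J, Z) = 6 + J (q(J, Z) = (6 + J)/(-5 + 6) = (6 + J)/1 = (6 + J)*1 = 6 + J)
H(R) = R² + 2*R (H(R) = (R² + (6 - 4)*R) + 0 = (R² + 2*R) + 0 = R² + 2*R)
H(8)² = (8*(2 + 8))² = (8*10)² = 80² = 6400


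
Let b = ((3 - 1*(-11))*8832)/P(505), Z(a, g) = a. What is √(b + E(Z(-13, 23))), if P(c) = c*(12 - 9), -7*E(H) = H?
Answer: √1043097195/3535 ≈ 9.1364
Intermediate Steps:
E(H) = -H/7
P(c) = 3*c (P(c) = c*3 = 3*c)
b = 41216/505 (b = ((3 - 1*(-11))*8832)/((3*505)) = ((3 + 11)*8832)/1515 = (14*8832)*(1/1515) = 123648*(1/1515) = 41216/505 ≈ 81.616)
√(b + E(Z(-13, 23))) = √(41216/505 - ⅐*(-13)) = √(41216/505 + 13/7) = √(295077/3535) = √1043097195/3535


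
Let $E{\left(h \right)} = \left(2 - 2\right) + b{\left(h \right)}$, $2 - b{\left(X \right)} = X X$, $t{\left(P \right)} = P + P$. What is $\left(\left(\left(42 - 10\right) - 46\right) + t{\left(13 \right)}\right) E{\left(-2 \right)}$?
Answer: $-24$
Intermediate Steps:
$t{\left(P \right)} = 2 P$
$b{\left(X \right)} = 2 - X^{2}$ ($b{\left(X \right)} = 2 - X X = 2 - X^{2}$)
$E{\left(h \right)} = 2 - h^{2}$ ($E{\left(h \right)} = \left(2 - 2\right) - \left(-2 + h^{2}\right) = 0 - \left(-2 + h^{2}\right) = 2 - h^{2}$)
$\left(\left(\left(42 - 10\right) - 46\right) + t{\left(13 \right)}\right) E{\left(-2 \right)} = \left(\left(\left(42 - 10\right) - 46\right) + 2 \cdot 13\right) \left(2 - \left(-2\right)^{2}\right) = \left(\left(32 - 46\right) + 26\right) \left(2 - 4\right) = \left(-14 + 26\right) \left(2 - 4\right) = 12 \left(-2\right) = -24$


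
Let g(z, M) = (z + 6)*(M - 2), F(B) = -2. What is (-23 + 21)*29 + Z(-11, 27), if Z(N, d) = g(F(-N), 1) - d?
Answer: -89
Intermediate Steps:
g(z, M) = (-2 + M)*(6 + z) (g(z, M) = (6 + z)*(-2 + M) = (-2 + M)*(6 + z))
Z(N, d) = -4 - d (Z(N, d) = (-12 - 2*(-2) + 6*1 + 1*(-2)) - d = (-12 + 4 + 6 - 2) - d = -4 - d)
(-23 + 21)*29 + Z(-11, 27) = (-23 + 21)*29 + (-4 - 1*27) = -2*29 + (-4 - 27) = -58 - 31 = -89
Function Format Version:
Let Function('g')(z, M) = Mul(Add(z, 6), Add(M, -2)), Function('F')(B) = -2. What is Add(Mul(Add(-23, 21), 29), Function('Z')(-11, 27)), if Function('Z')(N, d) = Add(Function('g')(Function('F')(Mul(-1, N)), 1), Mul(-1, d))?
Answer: -89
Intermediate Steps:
Function('g')(z, M) = Mul(Add(-2, M), Add(6, z)) (Function('g')(z, M) = Mul(Add(6, z), Add(-2, M)) = Mul(Add(-2, M), Add(6, z)))
Function('Z')(N, d) = Add(-4, Mul(-1, d)) (Function('Z')(N, d) = Add(Add(-12, Mul(-2, -2), Mul(6, 1), Mul(1, -2)), Mul(-1, d)) = Add(Add(-12, 4, 6, -2), Mul(-1, d)) = Add(-4, Mul(-1, d)))
Add(Mul(Add(-23, 21), 29), Function('Z')(-11, 27)) = Add(Mul(Add(-23, 21), 29), Add(-4, Mul(-1, 27))) = Add(Mul(-2, 29), Add(-4, -27)) = Add(-58, -31) = -89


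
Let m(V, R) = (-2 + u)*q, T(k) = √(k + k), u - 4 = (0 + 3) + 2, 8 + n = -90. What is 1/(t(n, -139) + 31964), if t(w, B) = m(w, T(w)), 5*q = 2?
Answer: 5/159834 ≈ 3.1282e-5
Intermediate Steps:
n = -98 (n = -8 - 90 = -98)
u = 9 (u = 4 + ((0 + 3) + 2) = 4 + (3 + 2) = 4 + 5 = 9)
q = ⅖ (q = (⅕)*2 = ⅖ ≈ 0.40000)
T(k) = √2*√k (T(k) = √(2*k) = √2*√k)
m(V, R) = 14/5 (m(V, R) = (-2 + 9)*(⅖) = 7*(⅖) = 14/5)
t(w, B) = 14/5
1/(t(n, -139) + 31964) = 1/(14/5 + 31964) = 1/(159834/5) = 5/159834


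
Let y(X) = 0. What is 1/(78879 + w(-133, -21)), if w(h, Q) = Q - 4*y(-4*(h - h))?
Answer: 1/78858 ≈ 1.2681e-5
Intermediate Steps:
w(h, Q) = Q (w(h, Q) = Q - 4*0 = Q + 0 = Q)
1/(78879 + w(-133, -21)) = 1/(78879 - 21) = 1/78858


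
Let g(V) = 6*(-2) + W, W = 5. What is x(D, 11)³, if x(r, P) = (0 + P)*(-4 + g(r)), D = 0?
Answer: -1771561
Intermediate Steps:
g(V) = -7 (g(V) = 6*(-2) + 5 = -12 + 5 = -7)
x(r, P) = -11*P (x(r, P) = (0 + P)*(-4 - 7) = P*(-11) = -11*P)
x(D, 11)³ = (-11*11)³ = (-121)³ = -1771561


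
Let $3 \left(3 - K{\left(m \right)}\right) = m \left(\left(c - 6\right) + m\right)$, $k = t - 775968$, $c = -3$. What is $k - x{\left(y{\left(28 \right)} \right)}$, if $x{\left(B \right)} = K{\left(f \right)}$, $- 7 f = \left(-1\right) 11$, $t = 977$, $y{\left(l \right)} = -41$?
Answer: $- \frac{113924690}{147} \approx -7.75 \cdot 10^{5}$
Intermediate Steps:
$f = \frac{11}{7}$ ($f = - \frac{\left(-1\right) 11}{7} = \left(- \frac{1}{7}\right) \left(-11\right) = \frac{11}{7} \approx 1.5714$)
$k = -774991$ ($k = 977 - 775968 = -774991$)
$K{\left(m \right)} = 3 - \frac{m \left(-9 + m\right)}{3}$ ($K{\left(m \right)} = 3 - \frac{m \left(\left(-3 - 6\right) + m\right)}{3} = 3 - \frac{m \left(-9 + m\right)}{3}$)
$x{\left(B \right)} = \frac{1013}{147}$ ($x{\left(B \right)} = 3 + 3 \cdot \frac{11}{7} - \frac{\left(\frac{11}{7}\right)^{2}}{3} = 3 + \frac{33}{7} - \frac{121}{147} = \frac{1013}{147}$)
$k - x{\left(y{\left(28 \right)} \right)} = -774991 - \frac{1013}{147} = - \frac{113924690}{147}$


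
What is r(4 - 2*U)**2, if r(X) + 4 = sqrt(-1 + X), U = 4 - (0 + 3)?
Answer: 9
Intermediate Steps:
U = 1 (U = 4 - 1*3 = 4 - 3 = 1)
r(X) = -4 + sqrt(-1 + X)
r(4 - 2*U)**2 = (-4 + sqrt(-1 + (4 - 2*1)))**2 = (-4 + sqrt(-1 + (4 - 2)))**2 = (-4 + sqrt(-1 + 2))**2 = (-4 + sqrt(1))**2 = (-4 + 1)**2 = (-3)**2 = 9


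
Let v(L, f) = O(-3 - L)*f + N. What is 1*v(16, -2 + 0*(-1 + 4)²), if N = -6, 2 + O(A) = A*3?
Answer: 112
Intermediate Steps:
O(A) = -2 + 3*A (O(A) = -2 + A*3 = -2 + 3*A)
v(L, f) = -6 + f*(-11 - 3*L) (v(L, f) = (-2 + 3*(-3 - L))*f - 6 = (-2 + (-9 - 3*L))*f - 6 = (-11 - 3*L)*f - 6 = f*(-11 - 3*L) - 6 = -6 + f*(-11 - 3*L))
1*v(16, -2 + 0*(-1 + 4)²) = 1*(-6 - (-2 + 0*(-1 + 4)²)*(11 + 3*16)) = 1*(-6 - (-2 + 0*3²)*(11 + 48)) = 1*(-6 - 1*(-2 + 0*9)*59) = 1*(-6 - 1*(-2 + 0)*59) = 1*(-6 - 1*(-2)*59) = 1*(-6 + 118) = 1*112 = 112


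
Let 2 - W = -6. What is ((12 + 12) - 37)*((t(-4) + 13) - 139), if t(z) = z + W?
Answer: 1586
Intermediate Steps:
W = 8 (W = 2 - 1*(-6) = 2 + 6 = 8)
t(z) = 8 + z (t(z) = z + 8 = 8 + z)
((12 + 12) - 37)*((t(-4) + 13) - 139) = ((12 + 12) - 37)*(((8 - 4) + 13) - 139) = (24 - 37)*((4 + 13) - 139) = -13*(17 - 139) = -13*(-122) = 1586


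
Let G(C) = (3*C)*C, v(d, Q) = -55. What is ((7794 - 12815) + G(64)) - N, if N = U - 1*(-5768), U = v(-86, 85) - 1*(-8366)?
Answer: -6812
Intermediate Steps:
G(C) = 3*C²
U = 8311 (U = -55 - 1*(-8366) = -55 + 8366 = 8311)
N = 14079 (N = 8311 - 1*(-5768) = 8311 + 5768 = 14079)
((7794 - 12815) + G(64)) - N = ((7794 - 12815) + 3*64²) - 1*14079 = (-5021 + 3*4096) - 14079 = (-5021 + 12288) - 14079 = 7267 - 14079 = -6812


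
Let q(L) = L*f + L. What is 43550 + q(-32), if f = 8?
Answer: 43262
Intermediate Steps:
q(L) = 9*L (q(L) = L*8 + L = 8*L + L = 9*L)
43550 + q(-32) = 43550 + 9*(-32) = 43550 - 288 = 43262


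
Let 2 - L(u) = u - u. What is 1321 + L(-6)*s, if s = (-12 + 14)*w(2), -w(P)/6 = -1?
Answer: 1345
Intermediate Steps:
w(P) = 6 (w(P) = -6*(-1) = 6)
L(u) = 2 (L(u) = 2 - (u - u) = 2 - 1*0 = 2 + 0 = 2)
s = 12 (s = (-12 + 14)*6 = 2*6 = 12)
1321 + L(-6)*s = 1321 + 2*12 = 1321 + 24 = 1345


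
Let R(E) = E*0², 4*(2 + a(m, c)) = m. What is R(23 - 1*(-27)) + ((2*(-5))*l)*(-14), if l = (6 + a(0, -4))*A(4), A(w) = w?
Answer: 2240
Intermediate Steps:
a(m, c) = -2 + m/4
l = 16 (l = (6 + (-2 + (¼)*0))*4 = (6 + (-2 + 0))*4 = (6 - 2)*4 = 4*4 = 16)
R(E) = 0 (R(E) = E*0 = 0)
R(23 - 1*(-27)) + ((2*(-5))*l)*(-14) = 0 + ((2*(-5))*16)*(-14) = 0 - 10*16*(-14) = 0 - 160*(-14) = 0 + 2240 = 2240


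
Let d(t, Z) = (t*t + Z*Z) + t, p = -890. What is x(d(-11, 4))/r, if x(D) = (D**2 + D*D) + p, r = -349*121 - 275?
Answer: -15431/21252 ≈ -0.72610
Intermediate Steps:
r = -42504 (r = -42229 - 275 = -42504)
d(t, Z) = t + Z**2 + t**2 (d(t, Z) = (t**2 + Z**2) + t = (Z**2 + t**2) + t = t + Z**2 + t**2)
x(D) = -890 + 2*D**2 (x(D) = (D**2 + D*D) - 890 = (D**2 + D**2) - 890 = 2*D**2 - 890 = -890 + 2*D**2)
x(d(-11, 4))/r = (-890 + 2*(-11 + 4**2 + (-11)**2)**2)/(-42504) = (-890 + 2*(-11 + 16 + 121)**2)*(-1/42504) = (-890 + 2*126**2)*(-1/42504) = (-890 + 2*15876)*(-1/42504) = (-890 + 31752)*(-1/42504) = 30862*(-1/42504) = -15431/21252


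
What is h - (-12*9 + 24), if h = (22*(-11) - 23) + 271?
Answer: 90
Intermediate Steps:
h = 6 (h = (-242 - 23) + 271 = -265 + 271 = 6)
h - (-12*9 + 24) = 6 - (-12*9 + 24) = 6 - (-108 + 24) = 6 - 1*(-84) = 6 + 84 = 90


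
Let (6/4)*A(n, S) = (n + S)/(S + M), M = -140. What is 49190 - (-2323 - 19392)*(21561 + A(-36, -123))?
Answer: 123151080005/263 ≈ 4.6826e+8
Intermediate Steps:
A(n, S) = 2*(S + n)/(3*(-140 + S)) (A(n, S) = 2*((n + S)/(S - 140))/3 = 2*((S + n)/(-140 + S))/3 = 2*(S + n)/(3*(-140 + S)))
49190 - (-2323 - 19392)*(21561 + A(-36, -123)) = 49190 - (-2323 - 19392)*(21561 + 2*(-123 - 36)/(3*(-140 - 123))) = 49190 - (-21715)*(21561 + (2/3)*(-159)/(-263)) = 49190 - (-21715)*(21561 + (2/3)*(-1/263)*(-159)) = 49190 - (-21715)*(21561 + 106/263) = 49190 - (-21715)*5670649/263 = 49190 - 1*(-123138143035/263) = 49190 + 123138143035/263 = 123151080005/263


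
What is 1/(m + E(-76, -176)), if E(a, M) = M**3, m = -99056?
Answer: -1/5550832 ≈ -1.8015e-7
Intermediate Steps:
1/(m + E(-76, -176)) = 1/(-99056 + (-176)**3) = 1/(-99056 - 5451776) = 1/(-5550832) = -1/5550832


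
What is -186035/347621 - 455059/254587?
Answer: -205550157184/88499787527 ≈ -2.3226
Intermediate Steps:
-186035/347621 - 455059/254587 = -205550157184/88499787527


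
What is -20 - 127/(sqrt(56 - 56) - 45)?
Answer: -773/45 ≈ -17.178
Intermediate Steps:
-20 - 127/(sqrt(56 - 56) - 45) = -20 - 127/(sqrt(0) - 45) = -20 - 127/(0 - 45) = -20 - 127/(-45) = -20 - 127*(-1/45) = -20 + 127/45 = -773/45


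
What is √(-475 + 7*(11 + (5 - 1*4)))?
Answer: I*√391 ≈ 19.774*I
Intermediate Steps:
√(-475 + 7*(11 + (5 - 1*4))) = √(-475 + 7*(11 + (5 - 4))) = √(-475 + 7*(11 + 1)) = √(-475 + 7*12) = √(-475 + 84) = √(-391) = I*√391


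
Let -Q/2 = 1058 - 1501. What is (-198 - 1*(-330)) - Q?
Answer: -754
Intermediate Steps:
Q = 886 (Q = -2*(1058 - 1501) = -2*(-443) = 886)
(-198 - 1*(-330)) - Q = (-198 - 1*(-330)) - 1*886 = (-198 + 330) - 886 = 132 - 886 = -754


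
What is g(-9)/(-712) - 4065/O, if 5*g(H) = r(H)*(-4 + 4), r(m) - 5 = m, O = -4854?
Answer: 1355/1618 ≈ 0.83745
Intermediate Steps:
r(m) = 5 + m
g(H) = 0 (g(H) = ((5 + H)*(-4 + 4))/5 = ((5 + H)*0)/5 = (⅕)*0 = 0)
g(-9)/(-712) - 4065/O = 0/(-712) - 4065/(-4854) = 0*(-1/712) - 4065*(-1/4854) = 0 + 1355/1618 = 1355/1618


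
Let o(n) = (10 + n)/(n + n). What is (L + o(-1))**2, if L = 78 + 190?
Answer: 277729/4 ≈ 69432.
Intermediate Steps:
L = 268
o(n) = (10 + n)/(2*n) (o(n) = (10 + n)/((2*n)) = (10 + n)*(1/(2*n)) = (10 + n)/(2*n))
(L + o(-1))**2 = (268 + (1/2)*(10 - 1)/(-1))**2 = (268 + (1/2)*(-1)*9)**2 = (268 - 9/2)**2 = (527/2)**2 = 277729/4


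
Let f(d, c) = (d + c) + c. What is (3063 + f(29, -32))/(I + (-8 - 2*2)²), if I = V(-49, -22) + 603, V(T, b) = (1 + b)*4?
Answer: 3028/663 ≈ 4.5671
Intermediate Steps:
f(d, c) = d + 2*c (f(d, c) = (c + d) + c = d + 2*c)
V(T, b) = 4 + 4*b
I = 519 (I = (4 + 4*(-22)) + 603 = (4 - 88) + 603 = -84 + 603 = 519)
(3063 + f(29, -32))/(I + (-8 - 2*2)²) = (3063 + (29 + 2*(-32)))/(519 + (-8 - 2*2)²) = (3063 + (29 - 64))/(519 + (-8 - 4)²) = (3063 - 35)/(519 + (-12)²) = 3028/(519 + 144) = 3028/663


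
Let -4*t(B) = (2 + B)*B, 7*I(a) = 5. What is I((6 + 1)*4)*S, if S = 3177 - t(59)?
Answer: 81535/28 ≈ 2912.0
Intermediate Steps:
I(a) = 5/7 (I(a) = (1/7)*5 = 5/7)
t(B) = -B*(2 + B)/4 (t(B) = -(2 + B)*B/4 = -B*(2 + B)/4)
S = 16307/4 (S = 3177 - (-1)*59*(2 + 59)/4 = 3177 - (-1)*59*61/4 = 3177 - 1*(-3599/4) = 3177 + 3599/4 = 16307/4 ≈ 4076.8)
I((6 + 1)*4)*S = (5/7)*(16307/4) = 81535/28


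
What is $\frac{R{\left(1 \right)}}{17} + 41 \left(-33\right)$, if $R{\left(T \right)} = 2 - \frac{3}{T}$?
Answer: $- \frac{23002}{17} \approx -1353.1$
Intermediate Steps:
$\frac{R{\left(1 \right)}}{17} + 41 \left(-33\right) = \frac{2 - \frac{3}{1}}{17} + 41 \left(-33\right) = \left(2 - 3\right) \frac{1}{17} - 1353 = \left(-1\right) \frac{1}{17} - 1353 = - \frac{1}{17} - 1353 = - \frac{23002}{17}$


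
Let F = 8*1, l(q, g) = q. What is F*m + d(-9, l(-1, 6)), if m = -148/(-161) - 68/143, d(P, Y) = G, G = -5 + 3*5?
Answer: 311958/23023 ≈ 13.550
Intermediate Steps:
G = 10 (G = -5 + 15 = 10)
d(P, Y) = 10
F = 8
m = 10216/23023 (m = -148*(-1/161) - 68*1/143 = 148/161 - 68/143 = 10216/23023 ≈ 0.44373)
F*m + d(-9, l(-1, 6)) = 8*(10216/23023) + 10 = 81728/23023 + 10 = 311958/23023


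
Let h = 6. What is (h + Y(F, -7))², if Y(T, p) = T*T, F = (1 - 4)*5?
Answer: 53361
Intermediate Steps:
F = -15 (F = -3*5 = -15)
Y(T, p) = T²
(h + Y(F, -7))² = (6 + (-15)²)² = (6 + 225)² = 231² = 53361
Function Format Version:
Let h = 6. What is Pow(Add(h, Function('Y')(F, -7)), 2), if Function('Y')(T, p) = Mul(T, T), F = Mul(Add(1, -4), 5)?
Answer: 53361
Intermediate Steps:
F = -15 (F = Mul(-3, 5) = -15)
Function('Y')(T, p) = Pow(T, 2)
Pow(Add(h, Function('Y')(F, -7)), 2) = Pow(Add(6, Pow(-15, 2)), 2) = Pow(Add(6, 225), 2) = Pow(231, 2) = 53361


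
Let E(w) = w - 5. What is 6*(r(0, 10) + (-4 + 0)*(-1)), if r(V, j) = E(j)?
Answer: 54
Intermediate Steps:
E(w) = -5 + w
r(V, j) = -5 + j
6*(r(0, 10) + (-4 + 0)*(-1)) = 6*((-5 + 10) + (-4 + 0)*(-1)) = 6*(5 - 4*(-1)) = 6*(5 + 4) = 6*9 = 54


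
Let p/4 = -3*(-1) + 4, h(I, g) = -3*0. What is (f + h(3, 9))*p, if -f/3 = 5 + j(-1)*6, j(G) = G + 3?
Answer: -1428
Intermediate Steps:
j(G) = 3 + G
h(I, g) = 0
f = -51 (f = -3*(5 + (3 - 1)*6) = -3*(5 + 2*6) = -3*(5 + 12) = -3*17 = -51)
p = 28 (p = 4*(-3*(-1) + 4) = 4*(3 + 4) = 4*7 = 28)
(f + h(3, 9))*p = (-51 + 0)*28 = -51*28 = -1428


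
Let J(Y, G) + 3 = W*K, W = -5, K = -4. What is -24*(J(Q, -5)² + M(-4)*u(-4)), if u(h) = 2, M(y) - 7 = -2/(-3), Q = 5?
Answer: -7304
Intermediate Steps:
M(y) = 23/3 (M(y) = 7 - 2/(-3) = 7 - 2*(-⅓) = 7 + ⅔ = 23/3)
J(Y, G) = 17 (J(Y, G) = -3 - 5*(-4) = -3 + 20 = 17)
-24*(J(Q, -5)² + M(-4)*u(-4)) = -24*(17² + (23/3)*2) = -24*(289 + 46/3) = -24*913/3 = -7304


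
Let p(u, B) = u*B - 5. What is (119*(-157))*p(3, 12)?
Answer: -579173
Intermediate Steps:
p(u, B) = -5 + B*u (p(u, B) = B*u - 5 = -5 + B*u)
(119*(-157))*p(3, 12) = (119*(-157))*(-5 + 12*3) = -18683*(-5 + 36) = -18683*31 = -579173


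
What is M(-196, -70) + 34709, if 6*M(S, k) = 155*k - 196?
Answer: 32868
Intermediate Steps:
M(S, k) = -98/3 + 155*k/6 (M(S, k) = (155*k - 196)/6 = (-196 + 155*k)/6 = -98/3 + 155*k/6)
M(-196, -70) + 34709 = (-98/3 + (155/6)*(-70)) + 34709 = (-98/3 - 5425/3) + 34709 = -1841 + 34709 = 32868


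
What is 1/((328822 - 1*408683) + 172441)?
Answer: 1/92580 ≈ 1.0801e-5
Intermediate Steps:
1/((328822 - 1*408683) + 172441) = 1/((328822 - 408683) + 172441) = 1/(-79861 + 172441) = 1/92580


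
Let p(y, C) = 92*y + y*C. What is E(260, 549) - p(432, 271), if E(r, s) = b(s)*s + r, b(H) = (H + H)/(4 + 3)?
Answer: -493090/7 ≈ -70441.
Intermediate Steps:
b(H) = 2*H/7 (b(H) = (2*H)/7 = (2*H)*(⅐) = 2*H/7)
E(r, s) = r + 2*s²/7 (E(r, s) = (2*s/7)*s + r = 2*s²/7 + r = r + 2*s²/7)
p(y, C) = 92*y + C*y
E(260, 549) - p(432, 271) = (260 + (2/7)*549²) - 432*(92 + 271) = (260 + (2/7)*301401) - 432*363 = (260 + 602802/7) - 1*156816 = 604622/7 - 156816 = -493090/7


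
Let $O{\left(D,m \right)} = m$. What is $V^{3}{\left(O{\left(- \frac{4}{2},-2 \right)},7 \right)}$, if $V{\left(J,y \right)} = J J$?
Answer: $64$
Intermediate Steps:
$V{\left(J,y \right)} = J^{2}$
$V^{3}{\left(O{\left(- \frac{4}{2},-2 \right)},7 \right)} = \left(\left(-2\right)^{2}\right)^{3} = 4^{3} = 64$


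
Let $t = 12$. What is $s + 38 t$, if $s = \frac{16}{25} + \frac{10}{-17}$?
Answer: $\frac{193822}{425} \approx 456.05$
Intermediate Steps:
$s = \frac{22}{425}$ ($s = 16 \cdot \frac{1}{25} + 10 \left(- \frac{1}{17}\right) = \frac{16}{25} - \frac{10}{17} = \frac{22}{425} \approx 0.051765$)
$s + 38 t = \frac{22}{425} + 38 \cdot 12 = \frac{22}{425} + 456 = \frac{193822}{425}$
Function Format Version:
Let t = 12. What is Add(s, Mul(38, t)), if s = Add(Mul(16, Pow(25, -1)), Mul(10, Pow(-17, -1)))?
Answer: Rational(193822, 425) ≈ 456.05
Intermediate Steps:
s = Rational(22, 425) (s = Add(Mul(16, Rational(1, 25)), Mul(10, Rational(-1, 17))) = Add(Rational(16, 25), Rational(-10, 17)) = Rational(22, 425) ≈ 0.051765)
Add(s, Mul(38, t)) = Add(Rational(22, 425), Mul(38, 12)) = Add(Rational(22, 425), 456) = Rational(193822, 425)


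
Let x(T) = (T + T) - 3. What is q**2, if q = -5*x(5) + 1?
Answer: 1156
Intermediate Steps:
x(T) = -3 + 2*T (x(T) = 2*T - 3 = -3 + 2*T)
q = -34 (q = -5*(-3 + 2*5) + 1 = -5*(-3 + 10) + 1 = -5*7 + 1 = -35 + 1 = -34)
q**2 = (-34)**2 = 1156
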